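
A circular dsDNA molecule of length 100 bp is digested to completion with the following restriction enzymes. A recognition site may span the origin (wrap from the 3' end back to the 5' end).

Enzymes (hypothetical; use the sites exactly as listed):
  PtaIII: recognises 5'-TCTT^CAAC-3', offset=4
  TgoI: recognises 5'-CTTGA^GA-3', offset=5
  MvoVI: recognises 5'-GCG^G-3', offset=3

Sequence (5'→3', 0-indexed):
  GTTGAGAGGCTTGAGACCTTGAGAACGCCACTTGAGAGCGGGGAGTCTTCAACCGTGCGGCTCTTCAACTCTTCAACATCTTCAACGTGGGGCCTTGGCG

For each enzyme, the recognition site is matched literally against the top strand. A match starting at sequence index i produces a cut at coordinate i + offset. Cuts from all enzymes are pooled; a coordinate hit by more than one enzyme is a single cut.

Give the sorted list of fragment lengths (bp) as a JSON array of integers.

Site scan:
  PtaIII (TCTTCAAC, off=4): starts [45, 61, 69, 78] → cuts [49, 65, 73, 82]
  TgoI (CTTGAGA, off=5): starts [9, 17, 30] → cuts [14, 22, 35]
  MvoVI (GCGG, off=3): starts [37, 56, 97] → cuts [0, 40, 59]

All cut coordinates (distinct, sorted): [0, 14, 22, 35, 40, 49, 59, 65, 73, 82]

Fragment lengths:
  0→14: 14 bp
  14→22: 8 bp
  22→35: 13 bp
  35→40: 5 bp
  40→49: 9 bp
  49→59: 10 bp
  59→65: 6 bp
  65→73: 8 bp
  73→82: 9 bp
  82→0 (wrap): 100-82+0 = 18 bp

[5,6,8,8,9,9,10,13,14,18]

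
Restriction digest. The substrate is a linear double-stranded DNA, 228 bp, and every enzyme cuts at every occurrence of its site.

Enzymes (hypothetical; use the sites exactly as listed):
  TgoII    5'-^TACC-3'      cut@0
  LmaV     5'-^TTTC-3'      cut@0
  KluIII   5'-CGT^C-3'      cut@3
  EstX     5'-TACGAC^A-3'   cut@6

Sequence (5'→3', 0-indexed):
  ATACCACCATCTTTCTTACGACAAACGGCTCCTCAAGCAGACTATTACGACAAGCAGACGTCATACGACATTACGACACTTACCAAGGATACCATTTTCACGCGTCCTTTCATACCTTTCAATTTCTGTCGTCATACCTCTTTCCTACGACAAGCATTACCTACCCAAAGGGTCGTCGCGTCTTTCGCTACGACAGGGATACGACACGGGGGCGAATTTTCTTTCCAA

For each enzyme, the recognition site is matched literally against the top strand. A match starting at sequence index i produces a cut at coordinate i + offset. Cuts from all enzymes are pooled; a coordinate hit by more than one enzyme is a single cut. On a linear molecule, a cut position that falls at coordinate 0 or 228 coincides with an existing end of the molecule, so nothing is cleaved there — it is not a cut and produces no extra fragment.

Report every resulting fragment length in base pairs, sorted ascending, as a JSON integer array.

Per-enzyme occurrences:
  TgoII TACC/0: at [1, 80, 89, 112, 134, 157, 161] ⇒ [1, 80, 89, 112, 134, 157, 161]
  LmaV TTTC/0: at [11, 95, 107, 116, 122, 140, 182, 217, 221] ⇒ [11, 95, 107, 116, 122, 140, 182, 217, 221]
  KluIII CGTC/3: at [58, 102, 129, 173, 178] ⇒ [61, 105, 132, 176, 181]
  EstX TACGACA/6: at [16, 45, 63, 71, 145, 188, 199] ⇒ [22, 51, 69, 77, 151, 194, 205]

All cut coordinates (distinct, sorted): [1, 11, 22, 51, 61, 69, 77, 80, 89, 95, 105, 107, 112, 116, 122, 132, 134, 140, 151, 157, 161, 176, 181, 182, 194, 205, 217, 221]

Fragment lengths:
  [0,1): 1 bp
  [1,11): 10 bp
  [11,22): 11 bp
  [22,51): 29 bp
  [51,61): 10 bp
  [61,69): 8 bp
  [69,77): 8 bp
  [77,80): 3 bp
  [80,89): 9 bp
  [89,95): 6 bp
  [95,105): 10 bp
  [105,107): 2 bp
  [107,112): 5 bp
  [112,116): 4 bp
  [116,122): 6 bp
  [122,132): 10 bp
  [132,134): 2 bp
  [134,140): 6 bp
  [140,151): 11 bp
  [151,157): 6 bp
  [157,161): 4 bp
  [161,176): 15 bp
  [176,181): 5 bp
  [181,182): 1 bp
  [182,194): 12 bp
  [194,205): 11 bp
  [205,217): 12 bp
  [217,221): 4 bp
  [221,228): 7 bp

[1,1,2,2,3,4,4,4,5,5,6,6,6,6,7,8,8,9,10,10,10,10,11,11,11,12,12,15,29]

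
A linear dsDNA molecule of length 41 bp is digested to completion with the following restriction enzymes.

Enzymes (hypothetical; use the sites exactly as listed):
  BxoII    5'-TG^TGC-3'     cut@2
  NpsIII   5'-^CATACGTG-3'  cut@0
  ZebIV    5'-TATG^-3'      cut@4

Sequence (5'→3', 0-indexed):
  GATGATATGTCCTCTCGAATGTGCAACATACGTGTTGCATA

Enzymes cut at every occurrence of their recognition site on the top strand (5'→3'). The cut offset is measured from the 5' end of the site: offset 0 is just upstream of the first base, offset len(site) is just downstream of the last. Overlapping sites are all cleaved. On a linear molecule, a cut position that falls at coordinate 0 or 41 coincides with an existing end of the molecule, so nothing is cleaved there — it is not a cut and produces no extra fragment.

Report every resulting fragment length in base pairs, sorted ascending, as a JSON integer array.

Per-enzyme occurrences:
  BxoII (TGTGC, off=2): starts [19] → cuts [21]
  NpsIII (CATACGTG, off=0): starts [26] → cuts [26]
  ZebIV (TATG, off=4): starts [5] → cuts [9]

All cut coordinates (distinct, sorted): [9, 21, 26]

Fragments:
  [0,9): 9 bp
  [9,21): 12 bp
  [21,26): 5 bp
  [26,41): 15 bp

[5,9,12,15]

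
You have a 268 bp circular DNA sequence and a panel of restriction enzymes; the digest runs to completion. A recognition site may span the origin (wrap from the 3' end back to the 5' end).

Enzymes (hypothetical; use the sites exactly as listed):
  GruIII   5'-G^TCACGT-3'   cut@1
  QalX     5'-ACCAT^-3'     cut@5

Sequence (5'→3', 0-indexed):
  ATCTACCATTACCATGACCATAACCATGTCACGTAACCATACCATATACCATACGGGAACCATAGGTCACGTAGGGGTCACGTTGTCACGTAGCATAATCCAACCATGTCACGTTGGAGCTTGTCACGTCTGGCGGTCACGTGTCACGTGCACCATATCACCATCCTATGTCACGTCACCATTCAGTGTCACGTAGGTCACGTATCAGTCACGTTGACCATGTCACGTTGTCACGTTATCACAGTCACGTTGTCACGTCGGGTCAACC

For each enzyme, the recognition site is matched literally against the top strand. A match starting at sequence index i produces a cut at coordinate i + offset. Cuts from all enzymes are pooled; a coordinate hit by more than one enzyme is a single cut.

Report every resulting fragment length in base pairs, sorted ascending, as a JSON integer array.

[1,1,1,3,5,6,6,6,6,6,7,7,7,8,8,8,8,9,11,11,11,12,12,13,13,13,14,15,18,22]

Site scan:
  GruIII GTCACGT/1: at [27, 65, 76, 84, 107, 122, 135, 142, 169, 187, 196, 207, 221, 229, 243, 251] ⇒ [28, 66, 77, 85, 108, 123, 136, 143, 170, 188, 197, 208, 222, 230, 244, 252]
  QalX ACCAT/5: at [4, 10, 16, 22, 35, 40, 47, 58, 102, 151, 159, 177, 216, 265] ⇒ [2, 9, 15, 21, 27, 40, 45, 52, 63, 107, 156, 164, 182, 221]

All cut coordinates (distinct, sorted): [2, 9, 15, 21, 27, 28, 40, 45, 52, 63, 66, 77, 85, 107, 108, 123, 136, 143, 156, 164, 170, 182, 188, 197, 208, 221, 222, 230, 244, 252]

Fragments:
  2→9: 7 bp
  9→15: 6 bp
  15→21: 6 bp
  21→27: 6 bp
  27→28: 1 bp
  28→40: 12 bp
  40→45: 5 bp
  45→52: 7 bp
  52→63: 11 bp
  63→66: 3 bp
  66→77: 11 bp
  77→85: 8 bp
  85→107: 22 bp
  107→108: 1 bp
  108→123: 15 bp
  123→136: 13 bp
  136→143: 7 bp
  143→156: 13 bp
  156→164: 8 bp
  164→170: 6 bp
  170→182: 12 bp
  182→188: 6 bp
  188→197: 9 bp
  197→208: 11 bp
  208→221: 13 bp
  221→222: 1 bp
  222→230: 8 bp
  230→244: 14 bp
  244→252: 8 bp
  252→2 (wrap): 268-252+2 = 18 bp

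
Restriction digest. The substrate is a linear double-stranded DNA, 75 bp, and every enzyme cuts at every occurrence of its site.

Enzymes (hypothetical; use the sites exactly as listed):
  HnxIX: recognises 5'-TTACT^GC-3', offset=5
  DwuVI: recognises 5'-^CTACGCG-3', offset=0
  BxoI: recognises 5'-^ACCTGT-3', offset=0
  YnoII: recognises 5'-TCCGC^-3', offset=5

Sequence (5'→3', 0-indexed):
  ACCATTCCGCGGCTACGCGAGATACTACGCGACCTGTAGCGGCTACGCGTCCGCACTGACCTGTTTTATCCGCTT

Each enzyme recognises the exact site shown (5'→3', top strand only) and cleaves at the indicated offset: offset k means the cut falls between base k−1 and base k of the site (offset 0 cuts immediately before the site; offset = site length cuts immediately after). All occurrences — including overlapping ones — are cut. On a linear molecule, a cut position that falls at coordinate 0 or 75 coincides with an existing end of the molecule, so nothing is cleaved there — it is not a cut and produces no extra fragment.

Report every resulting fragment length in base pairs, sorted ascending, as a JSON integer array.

[2,2,4,7,10,11,12,12,15]

Site scan:
  HnxIX (TTACTGC, off=5): no sites
  DwuVI (CTACGCG, off=0): starts [12, 24, 42] → cuts [12, 24, 42]
  BxoI (ACCTGT, off=0): starts [31, 58] → cuts [31, 58]
  YnoII (TCCGC, off=5): starts [5, 49, 68] → cuts [10, 54, 73]

All cut coordinates (distinct, sorted): [10, 12, 24, 31, 42, 54, 58, 73]

Fragments:
  [0,10): 10 bp
  [10,12): 2 bp
  [12,24): 12 bp
  [24,31): 7 bp
  [31,42): 11 bp
  [42,54): 12 bp
  [54,58): 4 bp
  [58,73): 15 bp
  [73,75): 2 bp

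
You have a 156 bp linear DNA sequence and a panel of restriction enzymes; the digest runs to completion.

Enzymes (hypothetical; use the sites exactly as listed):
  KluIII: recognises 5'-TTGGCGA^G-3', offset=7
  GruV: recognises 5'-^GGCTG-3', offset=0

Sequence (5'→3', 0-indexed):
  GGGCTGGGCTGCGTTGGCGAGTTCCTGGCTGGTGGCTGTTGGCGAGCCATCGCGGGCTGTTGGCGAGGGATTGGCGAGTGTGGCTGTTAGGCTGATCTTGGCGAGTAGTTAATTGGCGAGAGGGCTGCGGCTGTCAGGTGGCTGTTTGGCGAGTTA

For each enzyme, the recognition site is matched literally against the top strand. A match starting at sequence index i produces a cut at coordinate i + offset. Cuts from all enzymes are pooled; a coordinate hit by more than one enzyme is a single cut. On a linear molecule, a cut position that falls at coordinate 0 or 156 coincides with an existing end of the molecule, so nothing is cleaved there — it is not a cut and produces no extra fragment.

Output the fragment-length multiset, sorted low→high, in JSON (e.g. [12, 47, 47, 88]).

[1,3,4,4,5,6,6,7,8,9,11,11,12,12,13,14,15,15]

Scan for sites:
  KluIII TTGGCGAG/7: at [13, 38, 59, 70, 97, 112, 145] ⇒ [20, 45, 66, 77, 104, 119, 152]
  GruV GGCTG/0: at [1, 6, 26, 33, 54, 81, 89, 122, 128, 139] ⇒ [1, 6, 26, 33, 54, 81, 89, 122, 128, 139]

Pooled cuts: [1, 6, 20, 26, 33, 45, 54, 66, 77, 81, 89, 104, 119, 122, 128, 139, 152]

Fragments:
  [0,1): 1 bp
  [1,6): 5 bp
  [6,20): 14 bp
  [20,26): 6 bp
  [26,33): 7 bp
  [33,45): 12 bp
  [45,54): 9 bp
  [54,66): 12 bp
  [66,77): 11 bp
  [77,81): 4 bp
  [81,89): 8 bp
  [89,104): 15 bp
  [104,119): 15 bp
  [119,122): 3 bp
  [122,128): 6 bp
  [128,139): 11 bp
  [139,152): 13 bp
  [152,156): 4 bp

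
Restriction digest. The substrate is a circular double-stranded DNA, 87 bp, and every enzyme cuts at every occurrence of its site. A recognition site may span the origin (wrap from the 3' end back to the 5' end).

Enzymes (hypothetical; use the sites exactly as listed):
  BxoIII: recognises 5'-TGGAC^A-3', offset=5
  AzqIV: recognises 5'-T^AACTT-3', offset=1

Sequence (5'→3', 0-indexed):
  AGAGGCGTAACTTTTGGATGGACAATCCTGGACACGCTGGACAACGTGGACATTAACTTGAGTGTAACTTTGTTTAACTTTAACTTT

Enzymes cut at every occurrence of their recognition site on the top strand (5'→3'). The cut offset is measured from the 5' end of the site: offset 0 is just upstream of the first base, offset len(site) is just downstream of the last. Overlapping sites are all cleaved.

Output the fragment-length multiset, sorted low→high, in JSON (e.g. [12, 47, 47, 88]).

Scan for sites:
  BxoIII (TGGACA, off=5): starts [18, 28, 37, 46] → cuts [23, 33, 42, 51]
  AzqIV (TAACTT, off=1): starts [7, 53, 64, 74, 80] → cuts [8, 54, 65, 75, 81]

All cut coordinates (distinct, sorted): [8, 23, 33, 42, 51, 54, 65, 75, 81]

Fragment lengths:
  8→23: 15 bp
  23→33: 10 bp
  33→42: 9 bp
  42→51: 9 bp
  51→54: 3 bp
  54→65: 11 bp
  65→75: 10 bp
  75→81: 6 bp
  81→8 (wrap): 87-81+8 = 14 bp

[3,6,9,9,10,10,11,14,15]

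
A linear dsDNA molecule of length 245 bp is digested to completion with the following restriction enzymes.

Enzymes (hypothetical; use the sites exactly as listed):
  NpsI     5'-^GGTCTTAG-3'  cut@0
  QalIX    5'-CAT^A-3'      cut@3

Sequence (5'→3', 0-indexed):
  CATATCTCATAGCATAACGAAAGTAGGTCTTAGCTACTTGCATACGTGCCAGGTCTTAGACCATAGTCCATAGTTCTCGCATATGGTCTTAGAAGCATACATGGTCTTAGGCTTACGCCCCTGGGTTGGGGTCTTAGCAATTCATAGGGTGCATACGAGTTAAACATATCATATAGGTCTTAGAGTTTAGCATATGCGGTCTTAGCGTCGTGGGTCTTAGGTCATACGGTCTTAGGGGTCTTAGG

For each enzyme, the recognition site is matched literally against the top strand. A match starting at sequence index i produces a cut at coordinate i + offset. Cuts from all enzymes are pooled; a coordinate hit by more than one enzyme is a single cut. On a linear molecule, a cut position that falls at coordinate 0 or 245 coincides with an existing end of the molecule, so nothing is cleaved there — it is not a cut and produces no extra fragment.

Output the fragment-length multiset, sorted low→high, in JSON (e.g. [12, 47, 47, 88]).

[2,2,3,3,4,4,5,5,7,7,8,9,9,9,10,11,13,13,13,14,15,16,18,18,27]

Scan for sites:
  NpsI GGTCTTAG/0: at [25, 51, 84, 102, 129, 175, 197, 212, 227, 236] ⇒ [25, 51, 84, 102, 129, 175, 197, 212, 227, 236]
  QalIX CATA/3: at [0, 7, 12, 40, 61, 68, 79, 95, 142, 151, 164, 169, 190, 222] ⇒ [3, 10, 15, 43, 64, 71, 82, 98, 145, 154, 167, 172, 193, 225]

All cut coordinates (distinct, sorted): [3, 10, 15, 25, 43, 51, 64, 71, 82, 84, 98, 102, 129, 145, 154, 167, 172, 175, 193, 197, 212, 225, 227, 236]

Fragments:
  [0,3): 3 bp
  [3,10): 7 bp
  [10,15): 5 bp
  [15,25): 10 bp
  [25,43): 18 bp
  [43,51): 8 bp
  [51,64): 13 bp
  [64,71): 7 bp
  [71,82): 11 bp
  [82,84): 2 bp
  [84,98): 14 bp
  [98,102): 4 bp
  [102,129): 27 bp
  [129,145): 16 bp
  [145,154): 9 bp
  [154,167): 13 bp
  [167,172): 5 bp
  [172,175): 3 bp
  [175,193): 18 bp
  [193,197): 4 bp
  [197,212): 15 bp
  [212,225): 13 bp
  [225,227): 2 bp
  [227,236): 9 bp
  [236,245): 9 bp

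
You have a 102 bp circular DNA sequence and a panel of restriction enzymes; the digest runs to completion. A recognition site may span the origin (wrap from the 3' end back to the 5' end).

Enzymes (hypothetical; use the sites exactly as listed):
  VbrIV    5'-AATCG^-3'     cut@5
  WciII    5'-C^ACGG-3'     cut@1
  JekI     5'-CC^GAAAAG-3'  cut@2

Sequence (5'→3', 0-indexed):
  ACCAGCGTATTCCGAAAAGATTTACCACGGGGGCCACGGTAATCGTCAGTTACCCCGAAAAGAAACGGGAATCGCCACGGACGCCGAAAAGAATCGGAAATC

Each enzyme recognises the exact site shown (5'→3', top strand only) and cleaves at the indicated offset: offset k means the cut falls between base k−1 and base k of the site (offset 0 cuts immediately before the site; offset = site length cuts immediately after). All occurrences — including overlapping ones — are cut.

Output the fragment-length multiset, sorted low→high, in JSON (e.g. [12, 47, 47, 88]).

[2,9,9,10,11,11,13,18,19]

Site scan:
  VbrIV AATCG/5: at [40, 69, 91] ⇒ [45, 74, 96]
  WciII CACGG/1: at [25, 34, 75] ⇒ [26, 35, 76]
  JekI CCGAAAAG/2: at [11, 54, 83] ⇒ [13, 56, 85]

Pooled cuts: [13, 26, 35, 45, 56, 74, 76, 85, 96]

Fragments:
  13→26: 13 bp
  26→35: 9 bp
  35→45: 10 bp
  45→56: 11 bp
  56→74: 18 bp
  74→76: 2 bp
  76→85: 9 bp
  85→96: 11 bp
  96→13 (wrap): 102-96+13 = 19 bp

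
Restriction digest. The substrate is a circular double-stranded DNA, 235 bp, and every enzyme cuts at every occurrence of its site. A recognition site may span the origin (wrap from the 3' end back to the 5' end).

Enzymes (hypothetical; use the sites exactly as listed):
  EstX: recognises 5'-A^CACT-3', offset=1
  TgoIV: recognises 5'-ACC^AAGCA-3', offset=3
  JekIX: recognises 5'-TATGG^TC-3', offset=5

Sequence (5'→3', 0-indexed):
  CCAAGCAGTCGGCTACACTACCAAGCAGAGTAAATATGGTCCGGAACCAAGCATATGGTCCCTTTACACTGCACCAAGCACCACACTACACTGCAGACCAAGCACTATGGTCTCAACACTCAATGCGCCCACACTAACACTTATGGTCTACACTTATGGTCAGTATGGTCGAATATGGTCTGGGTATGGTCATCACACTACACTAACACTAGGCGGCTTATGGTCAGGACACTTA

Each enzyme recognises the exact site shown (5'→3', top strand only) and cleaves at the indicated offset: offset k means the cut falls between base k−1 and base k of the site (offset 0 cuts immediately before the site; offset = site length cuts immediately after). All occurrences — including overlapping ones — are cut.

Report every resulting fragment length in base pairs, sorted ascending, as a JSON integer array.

Site scan:
  EstX ACACT/1: at [14, 65, 82, 87, 115, 130, 136, 149, 194, 199, 205, 228] ⇒ [15, 66, 83, 88, 116, 131, 137, 150, 195, 200, 206, 229]
  TgoIV ACCAAGCA/3: at [19, 45, 72, 96, 234] ⇒ [2, 22, 48, 75, 99]
  JekIX TATGGTC/5: at [34, 53, 105, 141, 154, 163, 173, 184, 218] ⇒ [39, 58, 110, 146, 159, 168, 178, 189, 223]

Pooled cuts: [2, 15, 22, 39, 48, 58, 66, 75, 83, 88, 99, 110, 116, 131, 137, 146, 150, 159, 168, 178, 189, 195, 200, 206, 223, 229]

Fragment lengths:
  2→15: 13 bp
  15→22: 7 bp
  22→39: 17 bp
  39→48: 9 bp
  48→58: 10 bp
  58→66: 8 bp
  66→75: 9 bp
  75→83: 8 bp
  83→88: 5 bp
  88→99: 11 bp
  99→110: 11 bp
  110→116: 6 bp
  116→131: 15 bp
  131→137: 6 bp
  137→146: 9 bp
  146→150: 4 bp
  150→159: 9 bp
  159→168: 9 bp
  168→178: 10 bp
  178→189: 11 bp
  189→195: 6 bp
  195→200: 5 bp
  200→206: 6 bp
  206→223: 17 bp
  223→229: 6 bp
  229→2 (wrap): 235-229+2 = 8 bp

[4,5,5,6,6,6,6,6,7,8,8,8,9,9,9,9,9,10,10,11,11,11,13,15,17,17]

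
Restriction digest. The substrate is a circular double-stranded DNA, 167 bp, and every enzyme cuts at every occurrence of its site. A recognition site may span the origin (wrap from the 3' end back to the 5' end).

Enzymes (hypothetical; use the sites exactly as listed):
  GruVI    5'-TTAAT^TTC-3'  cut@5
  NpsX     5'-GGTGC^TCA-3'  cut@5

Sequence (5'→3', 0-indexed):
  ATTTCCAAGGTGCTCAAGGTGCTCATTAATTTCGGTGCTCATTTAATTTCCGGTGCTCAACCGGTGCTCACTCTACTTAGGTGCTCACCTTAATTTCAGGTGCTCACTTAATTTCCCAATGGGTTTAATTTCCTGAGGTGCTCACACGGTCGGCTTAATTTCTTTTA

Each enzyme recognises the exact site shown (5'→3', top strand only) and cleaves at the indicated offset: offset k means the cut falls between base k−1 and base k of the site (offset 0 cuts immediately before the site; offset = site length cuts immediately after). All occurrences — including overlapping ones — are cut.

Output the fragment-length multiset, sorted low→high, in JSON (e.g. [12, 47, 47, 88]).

Scan for sites:
  GruVI (TTAATTTC, off=5): starts [25, 42, 89, 107, 124, 154, 164] → cuts [2, 30, 47, 94, 112, 129, 159]
  NpsX (GGTGCTCA, off=5): starts [8, 17, 33, 51, 62, 79, 98, 136] → cuts [13, 22, 38, 56, 67, 84, 103, 141]

All cut coordinates (distinct, sorted): [2, 13, 22, 30, 38, 47, 56, 67, 84, 94, 103, 112, 129, 141, 159]

Fragment lengths:
  2→13: 11 bp
  13→22: 9 bp
  22→30: 8 bp
  30→38: 8 bp
  38→47: 9 bp
  47→56: 9 bp
  56→67: 11 bp
  67→84: 17 bp
  84→94: 10 bp
  94→103: 9 bp
  103→112: 9 bp
  112→129: 17 bp
  129→141: 12 bp
  141→159: 18 bp
  159→2 (wrap): 167-159+2 = 10 bp

[8,8,9,9,9,9,9,10,10,11,11,12,17,17,18]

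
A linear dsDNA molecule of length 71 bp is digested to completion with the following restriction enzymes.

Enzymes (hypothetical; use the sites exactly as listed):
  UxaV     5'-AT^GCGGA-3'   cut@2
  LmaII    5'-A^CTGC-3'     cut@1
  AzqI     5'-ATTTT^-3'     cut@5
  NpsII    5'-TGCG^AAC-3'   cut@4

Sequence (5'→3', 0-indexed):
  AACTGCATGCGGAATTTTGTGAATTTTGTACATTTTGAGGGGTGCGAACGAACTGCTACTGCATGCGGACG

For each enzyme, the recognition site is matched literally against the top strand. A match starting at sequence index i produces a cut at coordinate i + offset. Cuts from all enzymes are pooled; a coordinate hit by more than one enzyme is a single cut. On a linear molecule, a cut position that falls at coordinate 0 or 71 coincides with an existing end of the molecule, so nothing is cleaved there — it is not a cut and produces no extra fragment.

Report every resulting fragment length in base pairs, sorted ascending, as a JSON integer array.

[2,6,6,6,6,7,9,9,10,10]

Site scan:
  UxaV (ATGCGGA, off=2): starts [6, 62] → cuts [8, 64]
  LmaII (ACTGC, off=1): starts [1, 51, 57] → cuts [2, 52, 58]
  AzqI (ATTTT, off=5): starts [13, 22, 31] → cuts [18, 27, 36]
  NpsII (TGCGAAC, off=4): starts [42] → cuts [46]

All cut coordinates (distinct, sorted): [2, 8, 18, 27, 36, 46, 52, 58, 64]

Fragment lengths:
  [0,2): 2 bp
  [2,8): 6 bp
  [8,18): 10 bp
  [18,27): 9 bp
  [27,36): 9 bp
  [36,46): 10 bp
  [46,52): 6 bp
  [52,58): 6 bp
  [58,64): 6 bp
  [64,71): 7 bp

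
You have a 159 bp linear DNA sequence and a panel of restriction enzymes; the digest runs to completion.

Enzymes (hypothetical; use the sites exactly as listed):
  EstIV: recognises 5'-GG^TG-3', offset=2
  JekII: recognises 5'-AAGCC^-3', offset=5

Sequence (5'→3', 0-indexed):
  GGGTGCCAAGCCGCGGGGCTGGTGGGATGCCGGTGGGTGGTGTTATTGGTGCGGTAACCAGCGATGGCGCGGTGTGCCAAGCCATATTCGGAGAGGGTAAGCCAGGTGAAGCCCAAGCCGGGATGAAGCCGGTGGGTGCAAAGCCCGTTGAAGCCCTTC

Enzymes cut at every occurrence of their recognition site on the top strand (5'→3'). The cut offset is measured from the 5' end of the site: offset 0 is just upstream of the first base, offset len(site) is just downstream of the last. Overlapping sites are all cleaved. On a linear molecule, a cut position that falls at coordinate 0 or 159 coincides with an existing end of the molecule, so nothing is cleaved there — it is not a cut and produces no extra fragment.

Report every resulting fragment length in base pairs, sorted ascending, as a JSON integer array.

[2,3,3,3,4,4,4,6,7,9,9,9,10,10,11,11,11,20,23]

Per-enzyme occurrences:
  EstIV (GGTG, off=2): starts [1, 20, 31, 35, 38, 47, 70, 104, 130, 134] → cuts [3, 22, 33, 37, 40, 49, 72, 106, 132, 136]
  JekII (AAGCC, off=5): starts [7, 78, 98, 108, 114, 125, 140, 150] → cuts [12, 83, 103, 113, 119, 130, 145, 155]

Pooled cuts: [3, 12, 22, 33, 37, 40, 49, 72, 83, 103, 106, 113, 119, 130, 132, 136, 145, 155]

Fragments:
  [0,3): 3 bp
  [3,12): 9 bp
  [12,22): 10 bp
  [22,33): 11 bp
  [33,37): 4 bp
  [37,40): 3 bp
  [40,49): 9 bp
  [49,72): 23 bp
  [72,83): 11 bp
  [83,103): 20 bp
  [103,106): 3 bp
  [106,113): 7 bp
  [113,119): 6 bp
  [119,130): 11 bp
  [130,132): 2 bp
  [132,136): 4 bp
  [136,145): 9 bp
  [145,155): 10 bp
  [155,159): 4 bp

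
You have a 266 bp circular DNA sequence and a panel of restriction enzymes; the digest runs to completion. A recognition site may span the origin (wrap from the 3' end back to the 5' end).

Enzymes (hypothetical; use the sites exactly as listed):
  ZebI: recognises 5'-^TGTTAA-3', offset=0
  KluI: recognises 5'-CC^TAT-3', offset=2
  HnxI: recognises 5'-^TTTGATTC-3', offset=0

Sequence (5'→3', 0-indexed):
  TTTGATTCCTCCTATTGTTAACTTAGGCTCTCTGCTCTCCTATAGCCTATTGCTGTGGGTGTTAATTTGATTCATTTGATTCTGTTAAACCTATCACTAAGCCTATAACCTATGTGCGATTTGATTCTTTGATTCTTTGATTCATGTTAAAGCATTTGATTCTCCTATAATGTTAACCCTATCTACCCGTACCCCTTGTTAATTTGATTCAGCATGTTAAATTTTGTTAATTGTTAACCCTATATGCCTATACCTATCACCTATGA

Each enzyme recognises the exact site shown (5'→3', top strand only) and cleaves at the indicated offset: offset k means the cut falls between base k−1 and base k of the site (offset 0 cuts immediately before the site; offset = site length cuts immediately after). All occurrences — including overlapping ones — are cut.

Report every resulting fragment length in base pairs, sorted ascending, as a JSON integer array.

[3,5,5,6,6,6,7,7,7,7,8,8,8,8,9,9,9,9,9,9,10,10,11,12,12,12,12,17,25]

Scan for sites:
  ZebI (TGTTAA, off=0): starts [15, 59, 82, 144, 170, 196, 214, 224, 231] → cuts [15, 59, 82, 144, 170, 196, 214, 224, 231]
  KluI (CCTAT, off=2): starts [10, 38, 45, 89, 101, 108, 163, 177, 238, 246, 252, 259] → cuts [12, 40, 47, 91, 103, 110, 165, 179, 240, 248, 254, 261]
  HnxI (TTTGATTC, off=0): starts [0, 65, 74, 119, 127, 135, 154, 202] → cuts [0, 65, 74, 119, 127, 135, 154, 202]

Pooled cuts: [0, 12, 15, 40, 47, 59, 65, 74, 82, 91, 103, 110, 119, 127, 135, 144, 154, 165, 170, 179, 196, 202, 214, 224, 231, 240, 248, 254, 261]

Fragments:
  0→12: 12 bp
  12→15: 3 bp
  15→40: 25 bp
  40→47: 7 bp
  47→59: 12 bp
  59→65: 6 bp
  65→74: 9 bp
  74→82: 8 bp
  82→91: 9 bp
  91→103: 12 bp
  103→110: 7 bp
  110→119: 9 bp
  119→127: 8 bp
  127→135: 8 bp
  135→144: 9 bp
  144→154: 10 bp
  154→165: 11 bp
  165→170: 5 bp
  170→179: 9 bp
  179→196: 17 bp
  196→202: 6 bp
  202→214: 12 bp
  214→224: 10 bp
  224→231: 7 bp
  231→240: 9 bp
  240→248: 8 bp
  248→254: 6 bp
  254→261: 7 bp
  261→0 (wrap): 266-261+0 = 5 bp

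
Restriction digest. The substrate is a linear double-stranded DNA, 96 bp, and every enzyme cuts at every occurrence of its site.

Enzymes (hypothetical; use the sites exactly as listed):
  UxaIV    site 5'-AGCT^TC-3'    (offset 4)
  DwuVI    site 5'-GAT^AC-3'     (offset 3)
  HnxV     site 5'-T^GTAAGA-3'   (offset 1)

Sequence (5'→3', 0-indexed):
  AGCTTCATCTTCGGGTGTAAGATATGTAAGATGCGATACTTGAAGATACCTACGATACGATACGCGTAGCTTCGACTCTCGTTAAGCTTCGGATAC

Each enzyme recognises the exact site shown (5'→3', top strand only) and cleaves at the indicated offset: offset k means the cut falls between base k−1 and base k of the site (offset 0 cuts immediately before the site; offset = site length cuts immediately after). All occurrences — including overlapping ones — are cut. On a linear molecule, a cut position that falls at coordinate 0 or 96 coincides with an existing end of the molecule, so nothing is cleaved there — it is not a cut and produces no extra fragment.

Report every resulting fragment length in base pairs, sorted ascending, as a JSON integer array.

Per-enzyme occurrences:
  UxaIV AGCTTC/4: at [0, 67, 84] ⇒ [4, 71, 88]
  DwuVI GATAC/3: at [34, 44, 53, 58, 91] ⇒ [37, 47, 56, 61, 94]
  HnxV TGTAAGA/1: at [15, 24] ⇒ [16, 25]

All cut coordinates (distinct, sorted): [4, 16, 25, 37, 47, 56, 61, 71, 88, 94]

Fragments:
  [0,4): 4 bp
  [4,16): 12 bp
  [16,25): 9 bp
  [25,37): 12 bp
  [37,47): 10 bp
  [47,56): 9 bp
  [56,61): 5 bp
  [61,71): 10 bp
  [71,88): 17 bp
  [88,94): 6 bp
  [94,96): 2 bp

[2,4,5,6,9,9,10,10,12,12,17]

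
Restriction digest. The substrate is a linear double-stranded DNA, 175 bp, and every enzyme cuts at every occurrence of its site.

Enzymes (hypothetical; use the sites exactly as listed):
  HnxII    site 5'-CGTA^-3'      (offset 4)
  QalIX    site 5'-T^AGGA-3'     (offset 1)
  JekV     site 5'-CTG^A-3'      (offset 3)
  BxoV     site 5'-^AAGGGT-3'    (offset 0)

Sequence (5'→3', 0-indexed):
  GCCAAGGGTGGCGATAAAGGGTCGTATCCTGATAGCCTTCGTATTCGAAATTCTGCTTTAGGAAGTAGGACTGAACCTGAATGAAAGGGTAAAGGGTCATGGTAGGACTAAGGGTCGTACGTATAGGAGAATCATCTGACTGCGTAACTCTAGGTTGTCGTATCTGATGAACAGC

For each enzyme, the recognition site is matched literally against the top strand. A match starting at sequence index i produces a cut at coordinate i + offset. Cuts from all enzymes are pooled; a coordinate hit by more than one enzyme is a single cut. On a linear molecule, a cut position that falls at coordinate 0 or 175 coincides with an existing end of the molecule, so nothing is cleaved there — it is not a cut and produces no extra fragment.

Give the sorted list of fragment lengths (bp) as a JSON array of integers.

[1,3,4,4,5,5,6,6,7,7,7,8,9,10,10,12,12,13,14,16,16]

Site scan:
  HnxII (CGTA, off=4): starts [22, 39, 115, 119, 142, 158] → cuts [26, 43, 119, 123, 146, 162]
  QalIX (TAGGA, off=1): starts [58, 65, 102, 123] → cuts [59, 66, 103, 124]
  JekV (CTGA, off=3): starts [28, 70, 76, 135, 163] → cuts [31, 73, 79, 138, 166]
  BxoV (AAGGGT, off=0): starts [3, 16, 84, 91, 109] → cuts [3, 16, 84, 91, 109]

All cut coordinates (distinct, sorted): [3, 16, 26, 31, 43, 59, 66, 73, 79, 84, 91, 103, 109, 119, 123, 124, 138, 146, 162, 166]

Fragment lengths:
  [0,3): 3 bp
  [3,16): 13 bp
  [16,26): 10 bp
  [26,31): 5 bp
  [31,43): 12 bp
  [43,59): 16 bp
  [59,66): 7 bp
  [66,73): 7 bp
  [73,79): 6 bp
  [79,84): 5 bp
  [84,91): 7 bp
  [91,103): 12 bp
  [103,109): 6 bp
  [109,119): 10 bp
  [119,123): 4 bp
  [123,124): 1 bp
  [124,138): 14 bp
  [138,146): 8 bp
  [146,162): 16 bp
  [162,166): 4 bp
  [166,175): 9 bp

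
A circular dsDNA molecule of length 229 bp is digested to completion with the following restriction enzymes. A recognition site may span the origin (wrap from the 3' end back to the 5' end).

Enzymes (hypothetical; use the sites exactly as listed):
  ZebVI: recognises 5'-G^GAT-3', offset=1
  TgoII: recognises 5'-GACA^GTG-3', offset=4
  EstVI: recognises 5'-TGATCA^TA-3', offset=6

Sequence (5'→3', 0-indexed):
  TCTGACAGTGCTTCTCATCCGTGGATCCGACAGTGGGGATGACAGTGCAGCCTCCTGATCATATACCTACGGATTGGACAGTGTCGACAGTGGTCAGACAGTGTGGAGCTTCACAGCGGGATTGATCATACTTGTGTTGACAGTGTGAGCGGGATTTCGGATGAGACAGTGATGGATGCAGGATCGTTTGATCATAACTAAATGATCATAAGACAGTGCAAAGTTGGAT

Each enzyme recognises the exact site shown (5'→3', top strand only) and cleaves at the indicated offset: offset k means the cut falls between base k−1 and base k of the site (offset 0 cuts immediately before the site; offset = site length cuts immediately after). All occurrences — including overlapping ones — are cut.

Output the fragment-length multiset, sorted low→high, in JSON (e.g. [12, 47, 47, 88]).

[5,6,7,7,7,7,9,9,9,9,9,10,10,10,11,11,13,14,14,16,17,19]

Per-enzyme occurrences:
  ZebVI GGAT/1: at [22, 36, 70, 118, 151, 158, 173, 180, 225] ⇒ [23, 37, 71, 119, 152, 159, 174, 181, 226]
  TgoII GACAGTG/4: at [3, 28, 40, 76, 85, 96, 138, 164, 211] ⇒ [7, 32, 44, 80, 89, 100, 142, 168, 215]
  EstVI TGATCATA/6: at [55, 122, 188, 202] ⇒ [61, 128, 194, 208]

All cut coordinates (distinct, sorted): [7, 23, 32, 37, 44, 61, 71, 80, 89, 100, 119, 128, 142, 152, 159, 168, 174, 181, 194, 208, 215, 226]

Fragment lengths:
  7→23: 16 bp
  23→32: 9 bp
  32→37: 5 bp
  37→44: 7 bp
  44→61: 17 bp
  61→71: 10 bp
  71→80: 9 bp
  80→89: 9 bp
  89→100: 11 bp
  100→119: 19 bp
  119→128: 9 bp
  128→142: 14 bp
  142→152: 10 bp
  152→159: 7 bp
  159→168: 9 bp
  168→174: 6 bp
  174→181: 7 bp
  181→194: 13 bp
  194→208: 14 bp
  208→215: 7 bp
  215→226: 11 bp
  226→7 (wrap): 229-226+7 = 10 bp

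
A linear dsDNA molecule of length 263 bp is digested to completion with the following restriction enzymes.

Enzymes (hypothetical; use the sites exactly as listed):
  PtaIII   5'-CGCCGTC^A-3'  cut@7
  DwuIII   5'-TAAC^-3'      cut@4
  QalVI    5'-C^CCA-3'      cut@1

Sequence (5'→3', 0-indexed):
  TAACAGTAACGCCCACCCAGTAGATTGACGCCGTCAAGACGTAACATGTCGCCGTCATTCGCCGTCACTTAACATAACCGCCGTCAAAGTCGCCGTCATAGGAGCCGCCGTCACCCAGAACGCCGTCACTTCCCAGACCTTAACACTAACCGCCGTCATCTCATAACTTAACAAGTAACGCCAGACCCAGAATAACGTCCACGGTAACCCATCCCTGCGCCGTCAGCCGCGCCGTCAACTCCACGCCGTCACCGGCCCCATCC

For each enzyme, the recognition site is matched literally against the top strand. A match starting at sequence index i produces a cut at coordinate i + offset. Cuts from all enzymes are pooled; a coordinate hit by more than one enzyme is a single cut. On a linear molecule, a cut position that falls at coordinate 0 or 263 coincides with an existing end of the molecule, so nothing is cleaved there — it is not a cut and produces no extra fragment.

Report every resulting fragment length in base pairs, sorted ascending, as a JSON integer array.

[2,2,4,4,5,5,5,6,6,6,7,7,7,7,7,7,10,10,10,10,11,12,12,12,12,13,14,15,16,19]

Site scan:
  PtaIII CGCCGTCA/7: at [28, 49, 59, 78, 90, 105, 120, 150, 217, 229, 243] ⇒ [35, 56, 66, 85, 97, 112, 127, 157, 224, 236, 250]
  DwuIII TAAC/4: at [0, 6, 41, 69, 74, 140, 146, 163, 168, 175, 192, 204] ⇒ [4, 10, 45, 73, 78, 144, 150, 167, 172, 179, 196, 208]
  QalVI CCCA/1: at [11, 15, 113, 131, 185, 207, 256] ⇒ [12, 16, 114, 132, 186, 208, 257]

Pooled cuts: [4, 10, 12, 16, 35, 45, 56, 66, 73, 78, 85, 97, 112, 114, 127, 132, 144, 150, 157, 167, 172, 179, 186, 196, 208, 224, 236, 250, 257]

Fragment lengths:
  [0,4): 4 bp
  [4,10): 6 bp
  [10,12): 2 bp
  [12,16): 4 bp
  [16,35): 19 bp
  [35,45): 10 bp
  [45,56): 11 bp
  [56,66): 10 bp
  [66,73): 7 bp
  [73,78): 5 bp
  [78,85): 7 bp
  [85,97): 12 bp
  [97,112): 15 bp
  [112,114): 2 bp
  [114,127): 13 bp
  [127,132): 5 bp
  [132,144): 12 bp
  [144,150): 6 bp
  [150,157): 7 bp
  [157,167): 10 bp
  [167,172): 5 bp
  [172,179): 7 bp
  [179,186): 7 bp
  [186,196): 10 bp
  [196,208): 12 bp
  [208,224): 16 bp
  [224,236): 12 bp
  [236,250): 14 bp
  [250,257): 7 bp
  [257,263): 6 bp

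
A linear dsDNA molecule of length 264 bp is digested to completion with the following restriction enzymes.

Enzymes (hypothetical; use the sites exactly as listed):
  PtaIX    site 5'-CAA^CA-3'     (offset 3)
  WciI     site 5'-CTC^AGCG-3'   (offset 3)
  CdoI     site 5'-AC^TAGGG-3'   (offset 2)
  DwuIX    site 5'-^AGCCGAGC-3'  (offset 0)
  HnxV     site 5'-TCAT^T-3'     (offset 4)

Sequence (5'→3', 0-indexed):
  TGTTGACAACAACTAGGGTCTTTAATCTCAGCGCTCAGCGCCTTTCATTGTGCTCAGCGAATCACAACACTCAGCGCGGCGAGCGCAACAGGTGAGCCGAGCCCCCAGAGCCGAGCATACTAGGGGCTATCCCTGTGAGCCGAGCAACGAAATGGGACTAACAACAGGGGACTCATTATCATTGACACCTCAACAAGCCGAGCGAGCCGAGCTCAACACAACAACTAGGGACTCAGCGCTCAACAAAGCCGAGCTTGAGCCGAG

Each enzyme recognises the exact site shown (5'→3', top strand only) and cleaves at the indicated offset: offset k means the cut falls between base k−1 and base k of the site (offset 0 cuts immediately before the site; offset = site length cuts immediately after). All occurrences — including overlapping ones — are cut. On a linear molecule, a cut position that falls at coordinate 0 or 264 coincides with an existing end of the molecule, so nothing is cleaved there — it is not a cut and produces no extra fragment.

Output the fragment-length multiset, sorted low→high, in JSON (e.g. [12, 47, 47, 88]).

Scan for sites:
  PtaIX (CAACA, off=3): starts [6, 64, 85, 161, 190, 213, 218, 240] → cuts [9, 67, 88, 164, 193, 216, 221, 243]
  WciI (CTCAGCG, off=3): starts [26, 33, 52, 69, 231] → cuts [29, 36, 55, 72, 234]
  CdoI (ACTAGGG, off=2): starts [11, 118, 223] → cuts [13, 120, 225]
  DwuIX (AGCCGAGC, off=0): starts [94, 108, 137, 195, 204, 246] → cuts [94, 108, 137, 195, 204, 246]
  HnxV (TCATT, off=4): starts [44, 172, 178] → cuts [48, 176, 182]

Pooled cuts: [9, 13, 29, 36, 48, 55, 67, 72, 88, 94, 108, 120, 137, 164, 176, 182, 193, 195, 204, 216, 221, 225, 234, 243, 246]

Fragments:
  [0,9): 9 bp
  [9,13): 4 bp
  [13,29): 16 bp
  [29,36): 7 bp
  [36,48): 12 bp
  [48,55): 7 bp
  [55,67): 12 bp
  [67,72): 5 bp
  [72,88): 16 bp
  [88,94): 6 bp
  [94,108): 14 bp
  [108,120): 12 bp
  [120,137): 17 bp
  [137,164): 27 bp
  [164,176): 12 bp
  [176,182): 6 bp
  [182,193): 11 bp
  [193,195): 2 bp
  [195,204): 9 bp
  [204,216): 12 bp
  [216,221): 5 bp
  [221,225): 4 bp
  [225,234): 9 bp
  [234,243): 9 bp
  [243,246): 3 bp
  [246,264): 18 bp

[2,3,4,4,5,5,6,6,7,7,9,9,9,9,11,12,12,12,12,12,14,16,16,17,18,27]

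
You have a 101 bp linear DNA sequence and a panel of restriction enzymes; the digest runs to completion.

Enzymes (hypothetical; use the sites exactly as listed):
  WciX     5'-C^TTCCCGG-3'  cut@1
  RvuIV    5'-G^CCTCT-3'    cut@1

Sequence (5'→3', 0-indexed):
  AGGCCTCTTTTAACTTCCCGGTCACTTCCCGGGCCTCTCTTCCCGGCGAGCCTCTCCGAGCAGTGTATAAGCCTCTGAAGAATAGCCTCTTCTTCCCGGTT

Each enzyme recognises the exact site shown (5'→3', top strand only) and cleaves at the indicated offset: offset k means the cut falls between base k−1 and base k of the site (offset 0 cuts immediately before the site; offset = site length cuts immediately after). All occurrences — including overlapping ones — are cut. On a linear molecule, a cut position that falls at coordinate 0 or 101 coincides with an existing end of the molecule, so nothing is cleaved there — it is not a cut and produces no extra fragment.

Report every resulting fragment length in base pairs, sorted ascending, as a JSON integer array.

Per-enzyme occurrences:
  WciX CTTCCCGG/1: at [13, 24, 38, 91] ⇒ [14, 25, 39, 92]
  RvuIV GCCTCT/1: at [2, 32, 49, 70, 84] ⇒ [3, 33, 50, 71, 85]

All cut coordinates (distinct, sorted): [3, 14, 25, 33, 39, 50, 71, 85, 92]

Fragments:
  [0,3): 3 bp
  [3,14): 11 bp
  [14,25): 11 bp
  [25,33): 8 bp
  [33,39): 6 bp
  [39,50): 11 bp
  [50,71): 21 bp
  [71,85): 14 bp
  [85,92): 7 bp
  [92,101): 9 bp

[3,6,7,8,9,11,11,11,14,21]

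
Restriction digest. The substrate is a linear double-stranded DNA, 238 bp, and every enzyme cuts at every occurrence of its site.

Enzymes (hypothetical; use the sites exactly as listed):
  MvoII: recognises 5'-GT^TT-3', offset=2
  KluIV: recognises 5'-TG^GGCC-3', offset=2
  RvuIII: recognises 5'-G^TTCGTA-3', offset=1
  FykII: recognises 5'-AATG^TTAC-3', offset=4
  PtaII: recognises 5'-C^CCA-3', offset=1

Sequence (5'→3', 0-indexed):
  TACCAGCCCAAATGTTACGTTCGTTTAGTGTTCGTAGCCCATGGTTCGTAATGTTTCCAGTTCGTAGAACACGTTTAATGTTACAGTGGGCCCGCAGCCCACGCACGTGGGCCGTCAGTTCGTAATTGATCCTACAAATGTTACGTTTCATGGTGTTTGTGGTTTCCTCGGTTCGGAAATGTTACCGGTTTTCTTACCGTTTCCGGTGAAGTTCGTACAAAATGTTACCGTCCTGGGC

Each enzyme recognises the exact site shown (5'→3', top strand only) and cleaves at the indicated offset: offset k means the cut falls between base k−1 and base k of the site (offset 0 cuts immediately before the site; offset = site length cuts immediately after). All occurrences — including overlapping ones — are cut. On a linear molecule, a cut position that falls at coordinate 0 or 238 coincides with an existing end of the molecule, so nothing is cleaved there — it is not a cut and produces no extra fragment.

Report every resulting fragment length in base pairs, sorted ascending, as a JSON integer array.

[6,6,6,6,6,7,7,7,8,8,8,9,10,10,10,10,11,11,11,13,14,14,18,22]

Site scan:
  MvoII GTTT/2: at [22, 52, 72, 144, 154, 161, 187, 198] ⇒ [24, 54, 74, 146, 156, 163, 189, 200]
  KluIV TGGGCC/2: at [86, 107] ⇒ [88, 109]
  RvuIII GTTCGTA/1: at [29, 43, 59, 117, 210] ⇒ [30, 44, 60, 118, 211]
  FykII AATGTTAC/4: at [10, 76, 136, 177, 220] ⇒ [14, 80, 140, 181, 224]
  PtaII CCCA/1: at [6, 37, 97] ⇒ [7, 38, 98]

Pooled cuts: [7, 14, 24, 30, 38, 44, 54, 60, 74, 80, 88, 98, 109, 118, 140, 146, 156, 163, 181, 189, 200, 211, 224]

Fragment lengths:
  [0,7): 7 bp
  [7,14): 7 bp
  [14,24): 10 bp
  [24,30): 6 bp
  [30,38): 8 bp
  [38,44): 6 bp
  [44,54): 10 bp
  [54,60): 6 bp
  [60,74): 14 bp
  [74,80): 6 bp
  [80,88): 8 bp
  [88,98): 10 bp
  [98,109): 11 bp
  [109,118): 9 bp
  [118,140): 22 bp
  [140,146): 6 bp
  [146,156): 10 bp
  [156,163): 7 bp
  [163,181): 18 bp
  [181,189): 8 bp
  [189,200): 11 bp
  [200,211): 11 bp
  [211,224): 13 bp
  [224,238): 14 bp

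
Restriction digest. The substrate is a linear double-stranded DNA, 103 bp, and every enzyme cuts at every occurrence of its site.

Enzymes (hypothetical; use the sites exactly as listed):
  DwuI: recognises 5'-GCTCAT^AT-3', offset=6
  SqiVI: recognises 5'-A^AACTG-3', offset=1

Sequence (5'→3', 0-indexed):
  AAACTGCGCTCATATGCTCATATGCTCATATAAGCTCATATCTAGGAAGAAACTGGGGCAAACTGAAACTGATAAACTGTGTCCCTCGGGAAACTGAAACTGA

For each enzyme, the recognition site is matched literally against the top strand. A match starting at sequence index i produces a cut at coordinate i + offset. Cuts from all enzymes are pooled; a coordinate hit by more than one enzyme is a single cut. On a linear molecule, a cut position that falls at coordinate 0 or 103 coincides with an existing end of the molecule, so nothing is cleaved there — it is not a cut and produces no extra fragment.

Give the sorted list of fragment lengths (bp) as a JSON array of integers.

[1,6,6,6,8,8,8,10,10,11,12,17]

Scan for sites:
  DwuI GCTCATAT/6: at [7, 15, 23, 33] ⇒ [13, 21, 29, 39]
  SqiVI AAACTG/1: at [0, 49, 59, 65, 73, 90, 96] ⇒ [1, 50, 60, 66, 74, 91, 97]

Pooled cuts: [1, 13, 21, 29, 39, 50, 60, 66, 74, 91, 97]

Fragments:
  [0,1): 1 bp
  [1,13): 12 bp
  [13,21): 8 bp
  [21,29): 8 bp
  [29,39): 10 bp
  [39,50): 11 bp
  [50,60): 10 bp
  [60,66): 6 bp
  [66,74): 8 bp
  [74,91): 17 bp
  [91,97): 6 bp
  [97,103): 6 bp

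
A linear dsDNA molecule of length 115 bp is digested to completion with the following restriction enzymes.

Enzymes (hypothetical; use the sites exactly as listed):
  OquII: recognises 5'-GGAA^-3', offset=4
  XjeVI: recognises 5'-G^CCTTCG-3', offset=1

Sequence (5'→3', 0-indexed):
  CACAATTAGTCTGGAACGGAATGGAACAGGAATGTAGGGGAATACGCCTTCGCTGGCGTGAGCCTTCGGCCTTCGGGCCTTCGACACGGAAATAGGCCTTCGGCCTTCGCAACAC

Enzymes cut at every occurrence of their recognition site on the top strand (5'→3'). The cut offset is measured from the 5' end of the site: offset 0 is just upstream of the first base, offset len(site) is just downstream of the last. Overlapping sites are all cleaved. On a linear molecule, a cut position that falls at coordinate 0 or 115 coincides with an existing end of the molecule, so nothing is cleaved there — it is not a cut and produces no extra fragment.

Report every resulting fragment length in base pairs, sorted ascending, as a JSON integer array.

[4,5,5,5,6,7,7,8,10,12,14,16,16]

Scan for sites:
  OquII GGAA/4: at [12, 17, 22, 28, 38, 87] ⇒ [16, 21, 26, 32, 42, 91]
  XjeVI GCCTTCG/1: at [45, 61, 68, 76, 95, 102] ⇒ [46, 62, 69, 77, 96, 103]

All cut coordinates (distinct, sorted): [16, 21, 26, 32, 42, 46, 62, 69, 77, 91, 96, 103]

Fragments:
  [0,16): 16 bp
  [16,21): 5 bp
  [21,26): 5 bp
  [26,32): 6 bp
  [32,42): 10 bp
  [42,46): 4 bp
  [46,62): 16 bp
  [62,69): 7 bp
  [69,77): 8 bp
  [77,91): 14 bp
  [91,96): 5 bp
  [96,103): 7 bp
  [103,115): 12 bp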